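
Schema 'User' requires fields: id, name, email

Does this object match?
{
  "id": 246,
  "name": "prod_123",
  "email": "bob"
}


Checking required fields... All present.
Valid - all required fields present


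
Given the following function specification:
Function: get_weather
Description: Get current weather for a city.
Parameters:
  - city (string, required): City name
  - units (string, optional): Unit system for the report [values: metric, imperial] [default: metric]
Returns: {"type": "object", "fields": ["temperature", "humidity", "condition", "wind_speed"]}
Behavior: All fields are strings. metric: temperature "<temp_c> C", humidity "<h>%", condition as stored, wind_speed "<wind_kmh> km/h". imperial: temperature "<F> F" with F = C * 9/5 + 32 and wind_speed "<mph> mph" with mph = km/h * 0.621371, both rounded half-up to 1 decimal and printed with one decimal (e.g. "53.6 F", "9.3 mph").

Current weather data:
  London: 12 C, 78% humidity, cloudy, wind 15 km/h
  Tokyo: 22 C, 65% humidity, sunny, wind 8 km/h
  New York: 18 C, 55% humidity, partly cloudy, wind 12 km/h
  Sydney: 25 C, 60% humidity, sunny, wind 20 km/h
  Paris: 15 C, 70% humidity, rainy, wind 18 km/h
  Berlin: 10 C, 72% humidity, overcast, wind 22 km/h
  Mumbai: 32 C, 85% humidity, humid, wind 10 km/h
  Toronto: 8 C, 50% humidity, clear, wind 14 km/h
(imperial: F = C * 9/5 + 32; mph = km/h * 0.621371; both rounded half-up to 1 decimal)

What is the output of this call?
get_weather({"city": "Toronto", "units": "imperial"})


Toronto record: 8 C, 50%, clear, 14 km/h
imperial: temperature = 8 * 9/5 + 32 = 46.4 -> 46.4 F
imperial: wind_speed = 14 * 0.621371 = 8.699194 -> 8.7 mph
Output:
{"temperature": "46.4 F", "humidity": "50%", "condition": "clear", "wind_speed": "8.7 mph"}


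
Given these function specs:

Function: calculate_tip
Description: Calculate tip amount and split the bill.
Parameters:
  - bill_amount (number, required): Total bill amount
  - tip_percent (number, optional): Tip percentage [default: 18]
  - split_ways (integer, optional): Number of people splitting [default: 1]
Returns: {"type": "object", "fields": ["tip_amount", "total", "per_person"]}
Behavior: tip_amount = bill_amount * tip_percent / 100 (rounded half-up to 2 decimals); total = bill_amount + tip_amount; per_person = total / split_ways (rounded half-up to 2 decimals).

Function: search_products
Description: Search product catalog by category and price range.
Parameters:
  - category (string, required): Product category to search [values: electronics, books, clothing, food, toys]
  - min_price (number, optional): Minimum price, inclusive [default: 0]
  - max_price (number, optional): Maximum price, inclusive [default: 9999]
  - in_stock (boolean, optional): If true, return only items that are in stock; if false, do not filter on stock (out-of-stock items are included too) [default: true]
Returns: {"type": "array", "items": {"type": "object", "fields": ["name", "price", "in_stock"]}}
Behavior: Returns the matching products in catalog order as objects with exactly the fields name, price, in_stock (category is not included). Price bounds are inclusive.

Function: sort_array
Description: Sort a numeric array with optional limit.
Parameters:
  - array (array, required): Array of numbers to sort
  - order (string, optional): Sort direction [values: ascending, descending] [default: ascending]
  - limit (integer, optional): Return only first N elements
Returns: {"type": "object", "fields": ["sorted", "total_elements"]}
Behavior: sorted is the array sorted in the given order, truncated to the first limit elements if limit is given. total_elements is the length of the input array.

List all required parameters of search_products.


Parameters of search_products and their required/optional flag:
  category: required
  min_price: optional
  max_price: optional
  in_stock: optional
category


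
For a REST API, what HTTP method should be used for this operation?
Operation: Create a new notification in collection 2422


GET = read, POST = create, PUT = update/replace, DELETE = remove
This operation is a create.
POST


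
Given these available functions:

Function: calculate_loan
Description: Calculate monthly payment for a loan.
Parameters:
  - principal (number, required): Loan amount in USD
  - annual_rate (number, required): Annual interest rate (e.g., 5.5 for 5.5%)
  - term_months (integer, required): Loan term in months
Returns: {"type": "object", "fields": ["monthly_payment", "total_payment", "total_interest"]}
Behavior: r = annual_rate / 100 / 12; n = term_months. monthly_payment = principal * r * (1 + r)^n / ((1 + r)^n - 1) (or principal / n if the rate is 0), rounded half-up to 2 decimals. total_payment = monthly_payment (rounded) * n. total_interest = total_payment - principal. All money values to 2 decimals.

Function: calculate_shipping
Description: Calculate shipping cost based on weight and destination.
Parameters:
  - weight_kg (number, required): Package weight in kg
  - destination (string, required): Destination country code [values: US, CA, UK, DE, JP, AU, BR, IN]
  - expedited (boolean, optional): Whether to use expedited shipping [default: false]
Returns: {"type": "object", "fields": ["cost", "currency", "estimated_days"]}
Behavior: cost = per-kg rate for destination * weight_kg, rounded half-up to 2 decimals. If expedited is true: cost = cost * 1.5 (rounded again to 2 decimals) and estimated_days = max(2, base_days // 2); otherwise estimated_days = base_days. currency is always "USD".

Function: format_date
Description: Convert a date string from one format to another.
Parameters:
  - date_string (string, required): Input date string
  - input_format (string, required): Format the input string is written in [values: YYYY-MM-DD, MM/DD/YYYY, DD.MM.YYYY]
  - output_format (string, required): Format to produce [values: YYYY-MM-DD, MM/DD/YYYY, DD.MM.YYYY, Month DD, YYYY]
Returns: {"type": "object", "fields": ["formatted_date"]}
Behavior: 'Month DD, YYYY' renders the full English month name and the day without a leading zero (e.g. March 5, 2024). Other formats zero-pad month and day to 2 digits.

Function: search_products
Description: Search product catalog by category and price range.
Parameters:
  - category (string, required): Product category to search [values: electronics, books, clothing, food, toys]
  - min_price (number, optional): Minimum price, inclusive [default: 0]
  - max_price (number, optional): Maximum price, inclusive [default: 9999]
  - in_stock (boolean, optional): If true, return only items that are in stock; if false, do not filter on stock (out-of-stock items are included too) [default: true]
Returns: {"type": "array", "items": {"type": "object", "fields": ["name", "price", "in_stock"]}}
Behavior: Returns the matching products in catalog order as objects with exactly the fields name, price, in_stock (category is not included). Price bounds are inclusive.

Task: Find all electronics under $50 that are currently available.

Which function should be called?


The task needs a function whose description is: Search product catalog by category and price range.
search_products


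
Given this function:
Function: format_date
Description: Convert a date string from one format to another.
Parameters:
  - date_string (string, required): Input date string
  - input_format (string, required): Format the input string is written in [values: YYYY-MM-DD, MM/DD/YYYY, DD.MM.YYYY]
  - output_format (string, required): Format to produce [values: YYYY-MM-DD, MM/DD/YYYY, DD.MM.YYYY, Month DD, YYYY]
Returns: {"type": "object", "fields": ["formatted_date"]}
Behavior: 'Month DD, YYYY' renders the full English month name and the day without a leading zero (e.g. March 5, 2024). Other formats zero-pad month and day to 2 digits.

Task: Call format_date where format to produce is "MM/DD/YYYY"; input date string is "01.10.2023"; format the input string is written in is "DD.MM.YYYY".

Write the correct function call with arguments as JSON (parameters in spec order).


Mapping each described value to its parameter name:
  'Format to produce' -> output_format = "MM/DD/YYYY"
  'Input date string' -> date_string = "01.10.2023"
  'Format the input string is written in' -> input_format = "DD.MM.YYYY"
format_date({"date_string": "01.10.2023", "input_format": "DD.MM.YYYY", "output_format": "MM/DD/YYYY"})


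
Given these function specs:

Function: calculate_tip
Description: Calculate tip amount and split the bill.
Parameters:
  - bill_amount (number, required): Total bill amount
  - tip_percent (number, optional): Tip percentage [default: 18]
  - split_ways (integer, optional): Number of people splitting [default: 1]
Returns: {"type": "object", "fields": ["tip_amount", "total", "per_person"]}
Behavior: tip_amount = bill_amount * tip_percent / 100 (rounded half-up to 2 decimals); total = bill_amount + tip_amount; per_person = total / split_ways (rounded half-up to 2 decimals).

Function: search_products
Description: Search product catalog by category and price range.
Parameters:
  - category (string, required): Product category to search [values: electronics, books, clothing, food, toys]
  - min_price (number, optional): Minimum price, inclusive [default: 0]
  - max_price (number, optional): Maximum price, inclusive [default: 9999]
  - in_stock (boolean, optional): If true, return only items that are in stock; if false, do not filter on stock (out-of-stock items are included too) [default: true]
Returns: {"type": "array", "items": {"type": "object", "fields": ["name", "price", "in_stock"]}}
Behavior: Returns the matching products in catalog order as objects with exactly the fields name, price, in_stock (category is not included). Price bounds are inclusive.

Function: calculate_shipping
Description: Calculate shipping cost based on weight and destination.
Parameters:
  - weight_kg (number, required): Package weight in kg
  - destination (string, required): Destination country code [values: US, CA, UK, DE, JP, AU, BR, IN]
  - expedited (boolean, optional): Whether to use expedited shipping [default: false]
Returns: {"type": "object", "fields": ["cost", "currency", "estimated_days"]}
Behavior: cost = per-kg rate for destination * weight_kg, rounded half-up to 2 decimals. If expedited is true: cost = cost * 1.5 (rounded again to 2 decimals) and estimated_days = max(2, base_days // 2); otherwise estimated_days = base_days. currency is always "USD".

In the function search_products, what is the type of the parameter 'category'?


The search_products spec declares:
  - category (string, required): Product category to search [values: electronics, books, clothing, food, toys]
Type:
string


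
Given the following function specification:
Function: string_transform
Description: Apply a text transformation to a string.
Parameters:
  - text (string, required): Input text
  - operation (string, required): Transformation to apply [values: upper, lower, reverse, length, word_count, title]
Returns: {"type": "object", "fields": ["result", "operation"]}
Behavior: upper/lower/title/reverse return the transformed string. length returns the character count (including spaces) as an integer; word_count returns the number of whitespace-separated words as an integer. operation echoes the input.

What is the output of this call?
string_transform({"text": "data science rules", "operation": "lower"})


lower('data science rules') = 'data science rules'
Output:
{"result": "data science rules", "operation": "lower"}


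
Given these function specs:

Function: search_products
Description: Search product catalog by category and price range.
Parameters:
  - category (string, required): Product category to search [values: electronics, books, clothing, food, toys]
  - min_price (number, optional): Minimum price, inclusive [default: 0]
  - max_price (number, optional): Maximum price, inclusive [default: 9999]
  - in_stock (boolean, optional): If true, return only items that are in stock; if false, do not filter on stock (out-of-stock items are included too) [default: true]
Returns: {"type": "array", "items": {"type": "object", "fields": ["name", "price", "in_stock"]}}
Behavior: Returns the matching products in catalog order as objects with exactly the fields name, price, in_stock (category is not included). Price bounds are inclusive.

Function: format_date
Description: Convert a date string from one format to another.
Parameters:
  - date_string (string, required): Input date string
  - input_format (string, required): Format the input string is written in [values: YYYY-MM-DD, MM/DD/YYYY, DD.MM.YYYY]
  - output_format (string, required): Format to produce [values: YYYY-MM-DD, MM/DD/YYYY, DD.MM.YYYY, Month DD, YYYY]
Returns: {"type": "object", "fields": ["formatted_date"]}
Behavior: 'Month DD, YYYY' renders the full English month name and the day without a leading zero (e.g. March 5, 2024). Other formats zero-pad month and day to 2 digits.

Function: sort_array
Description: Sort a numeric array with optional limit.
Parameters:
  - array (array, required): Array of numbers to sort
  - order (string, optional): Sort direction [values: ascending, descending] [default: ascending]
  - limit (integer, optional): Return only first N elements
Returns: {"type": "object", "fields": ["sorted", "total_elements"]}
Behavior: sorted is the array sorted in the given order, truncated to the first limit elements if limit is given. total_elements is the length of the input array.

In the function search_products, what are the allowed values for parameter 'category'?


The search_products spec declares:
  - category (string, required): Product category to search [values: electronics, books, clothing, food, toys]
Allowed values:
electronics, books, clothing, food, toys


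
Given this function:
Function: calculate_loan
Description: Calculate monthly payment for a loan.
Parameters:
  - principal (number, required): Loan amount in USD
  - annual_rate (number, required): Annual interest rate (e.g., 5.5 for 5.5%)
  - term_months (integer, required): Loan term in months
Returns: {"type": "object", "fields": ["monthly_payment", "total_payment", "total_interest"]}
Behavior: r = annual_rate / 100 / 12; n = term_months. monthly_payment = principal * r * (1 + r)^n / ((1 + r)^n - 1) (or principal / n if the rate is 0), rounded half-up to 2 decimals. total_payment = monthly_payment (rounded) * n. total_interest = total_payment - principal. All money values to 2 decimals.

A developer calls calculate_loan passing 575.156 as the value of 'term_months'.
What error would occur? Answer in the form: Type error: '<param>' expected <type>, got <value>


Spec: 'term_months' is declared as integer; 575.156 is a non-integer number.
Type error: 'term_months' expected integer, got 575.156


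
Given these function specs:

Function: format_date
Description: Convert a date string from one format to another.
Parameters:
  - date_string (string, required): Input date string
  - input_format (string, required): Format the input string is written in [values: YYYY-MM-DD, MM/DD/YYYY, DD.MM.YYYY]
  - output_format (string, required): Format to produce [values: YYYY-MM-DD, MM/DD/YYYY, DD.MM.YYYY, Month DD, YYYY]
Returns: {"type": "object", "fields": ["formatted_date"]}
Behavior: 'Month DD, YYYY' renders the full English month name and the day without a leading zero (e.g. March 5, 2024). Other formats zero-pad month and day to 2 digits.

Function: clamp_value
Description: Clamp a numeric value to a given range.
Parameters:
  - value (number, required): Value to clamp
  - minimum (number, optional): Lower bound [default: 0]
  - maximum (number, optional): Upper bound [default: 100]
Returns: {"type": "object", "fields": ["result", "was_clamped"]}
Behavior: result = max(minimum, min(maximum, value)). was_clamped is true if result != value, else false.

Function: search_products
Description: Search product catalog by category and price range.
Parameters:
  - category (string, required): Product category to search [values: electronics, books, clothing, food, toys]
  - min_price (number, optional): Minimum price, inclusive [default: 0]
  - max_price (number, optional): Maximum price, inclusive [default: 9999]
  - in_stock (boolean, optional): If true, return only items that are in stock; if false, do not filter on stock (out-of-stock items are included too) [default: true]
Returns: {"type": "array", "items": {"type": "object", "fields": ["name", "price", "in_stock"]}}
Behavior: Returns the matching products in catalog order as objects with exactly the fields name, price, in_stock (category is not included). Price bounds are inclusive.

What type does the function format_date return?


The format_date spec declares Returns: {"type": "object", "fields": ["formatted_date"]}
Type:
object


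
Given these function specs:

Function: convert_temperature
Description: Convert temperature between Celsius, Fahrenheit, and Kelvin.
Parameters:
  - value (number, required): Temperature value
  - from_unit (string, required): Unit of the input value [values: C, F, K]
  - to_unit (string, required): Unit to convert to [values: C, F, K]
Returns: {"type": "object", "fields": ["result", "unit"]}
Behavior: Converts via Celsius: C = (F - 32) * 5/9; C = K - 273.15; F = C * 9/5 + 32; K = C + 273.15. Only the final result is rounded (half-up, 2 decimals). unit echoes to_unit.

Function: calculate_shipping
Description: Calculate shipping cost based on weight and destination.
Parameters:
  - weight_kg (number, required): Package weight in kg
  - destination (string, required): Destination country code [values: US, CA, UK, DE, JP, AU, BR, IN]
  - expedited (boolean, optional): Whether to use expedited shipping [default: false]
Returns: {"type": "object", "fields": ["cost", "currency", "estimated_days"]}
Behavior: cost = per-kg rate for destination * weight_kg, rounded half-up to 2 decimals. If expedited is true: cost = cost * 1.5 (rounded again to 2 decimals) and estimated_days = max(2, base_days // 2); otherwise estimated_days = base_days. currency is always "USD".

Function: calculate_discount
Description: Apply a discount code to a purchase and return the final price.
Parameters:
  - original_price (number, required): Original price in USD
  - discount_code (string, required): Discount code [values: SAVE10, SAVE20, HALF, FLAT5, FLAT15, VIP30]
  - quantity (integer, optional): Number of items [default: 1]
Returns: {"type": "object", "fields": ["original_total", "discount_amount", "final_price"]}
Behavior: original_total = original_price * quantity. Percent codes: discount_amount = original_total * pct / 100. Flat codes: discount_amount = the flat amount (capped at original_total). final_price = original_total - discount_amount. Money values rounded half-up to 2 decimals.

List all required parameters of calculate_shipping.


Parameters of calculate_shipping and their required/optional flag:
  weight_kg: required
  destination: required
  expedited: optional
destination, weight_kg


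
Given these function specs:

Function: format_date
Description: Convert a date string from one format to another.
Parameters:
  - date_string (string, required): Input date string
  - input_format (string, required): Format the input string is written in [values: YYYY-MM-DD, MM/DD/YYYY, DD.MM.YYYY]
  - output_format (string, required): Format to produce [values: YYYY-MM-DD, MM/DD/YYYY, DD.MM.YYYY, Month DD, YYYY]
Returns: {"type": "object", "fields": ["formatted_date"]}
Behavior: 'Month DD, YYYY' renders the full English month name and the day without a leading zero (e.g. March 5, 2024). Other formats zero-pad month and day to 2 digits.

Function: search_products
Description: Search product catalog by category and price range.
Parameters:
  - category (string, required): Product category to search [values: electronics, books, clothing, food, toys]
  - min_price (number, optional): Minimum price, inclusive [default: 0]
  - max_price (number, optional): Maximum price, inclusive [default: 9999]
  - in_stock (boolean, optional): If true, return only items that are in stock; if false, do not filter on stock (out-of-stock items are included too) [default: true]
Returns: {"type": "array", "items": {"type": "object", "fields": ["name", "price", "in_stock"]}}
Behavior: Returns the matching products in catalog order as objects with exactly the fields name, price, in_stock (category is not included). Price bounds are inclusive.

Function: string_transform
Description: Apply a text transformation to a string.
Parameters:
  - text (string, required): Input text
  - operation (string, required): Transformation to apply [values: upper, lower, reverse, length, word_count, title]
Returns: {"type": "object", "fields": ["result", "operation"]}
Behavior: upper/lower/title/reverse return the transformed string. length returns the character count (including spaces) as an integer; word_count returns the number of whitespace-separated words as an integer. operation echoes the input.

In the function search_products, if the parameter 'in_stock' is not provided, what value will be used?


The search_products spec declares:
  - in_stock (boolean, optional): If true, return only items that are in stock; if false, do not filter on stock (out-of-stock items are included too) [default: true]
Default:
true


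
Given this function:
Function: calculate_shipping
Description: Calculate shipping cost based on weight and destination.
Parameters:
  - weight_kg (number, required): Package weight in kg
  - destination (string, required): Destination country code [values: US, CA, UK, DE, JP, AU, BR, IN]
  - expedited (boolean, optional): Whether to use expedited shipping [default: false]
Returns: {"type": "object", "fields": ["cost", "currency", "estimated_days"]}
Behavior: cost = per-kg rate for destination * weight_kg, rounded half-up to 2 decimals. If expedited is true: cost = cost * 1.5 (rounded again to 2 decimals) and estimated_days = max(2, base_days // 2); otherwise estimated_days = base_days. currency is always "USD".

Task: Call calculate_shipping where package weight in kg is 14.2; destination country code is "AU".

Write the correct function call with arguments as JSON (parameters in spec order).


Mapping each described value to its parameter name:
  'Package weight in kg' -> weight_kg = 14.2
  'Destination country code' -> destination = "AU"
calculate_shipping({"weight_kg": 14.2, "destination": "AU"})


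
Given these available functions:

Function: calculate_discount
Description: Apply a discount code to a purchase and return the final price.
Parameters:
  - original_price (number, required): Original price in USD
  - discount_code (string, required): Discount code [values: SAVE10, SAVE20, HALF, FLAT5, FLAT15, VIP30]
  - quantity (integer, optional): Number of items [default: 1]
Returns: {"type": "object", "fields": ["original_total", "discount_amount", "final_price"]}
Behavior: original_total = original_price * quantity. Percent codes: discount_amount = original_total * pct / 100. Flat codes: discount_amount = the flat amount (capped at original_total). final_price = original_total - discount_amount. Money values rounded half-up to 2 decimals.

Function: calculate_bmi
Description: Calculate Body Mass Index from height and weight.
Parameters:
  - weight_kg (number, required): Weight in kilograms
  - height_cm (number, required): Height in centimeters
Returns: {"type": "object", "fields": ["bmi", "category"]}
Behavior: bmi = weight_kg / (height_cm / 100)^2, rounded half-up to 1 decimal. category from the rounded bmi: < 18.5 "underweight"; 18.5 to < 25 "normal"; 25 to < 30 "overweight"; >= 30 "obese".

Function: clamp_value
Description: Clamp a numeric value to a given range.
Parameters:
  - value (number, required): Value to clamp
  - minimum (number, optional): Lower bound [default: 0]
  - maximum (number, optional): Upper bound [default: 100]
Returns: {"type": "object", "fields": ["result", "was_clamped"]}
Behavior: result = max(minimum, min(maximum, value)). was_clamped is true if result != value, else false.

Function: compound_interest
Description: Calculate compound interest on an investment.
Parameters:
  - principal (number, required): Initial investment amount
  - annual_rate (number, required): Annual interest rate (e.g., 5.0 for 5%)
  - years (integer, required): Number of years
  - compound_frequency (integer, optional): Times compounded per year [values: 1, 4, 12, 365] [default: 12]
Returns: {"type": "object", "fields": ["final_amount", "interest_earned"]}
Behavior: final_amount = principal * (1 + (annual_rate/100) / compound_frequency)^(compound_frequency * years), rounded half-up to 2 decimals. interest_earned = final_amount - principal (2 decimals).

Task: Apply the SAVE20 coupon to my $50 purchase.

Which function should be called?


The task needs a function whose description is: Apply a discount code to a purchase and return the final price.
calculate_discount


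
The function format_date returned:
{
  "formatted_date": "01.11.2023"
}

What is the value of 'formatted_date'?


01.11.2023


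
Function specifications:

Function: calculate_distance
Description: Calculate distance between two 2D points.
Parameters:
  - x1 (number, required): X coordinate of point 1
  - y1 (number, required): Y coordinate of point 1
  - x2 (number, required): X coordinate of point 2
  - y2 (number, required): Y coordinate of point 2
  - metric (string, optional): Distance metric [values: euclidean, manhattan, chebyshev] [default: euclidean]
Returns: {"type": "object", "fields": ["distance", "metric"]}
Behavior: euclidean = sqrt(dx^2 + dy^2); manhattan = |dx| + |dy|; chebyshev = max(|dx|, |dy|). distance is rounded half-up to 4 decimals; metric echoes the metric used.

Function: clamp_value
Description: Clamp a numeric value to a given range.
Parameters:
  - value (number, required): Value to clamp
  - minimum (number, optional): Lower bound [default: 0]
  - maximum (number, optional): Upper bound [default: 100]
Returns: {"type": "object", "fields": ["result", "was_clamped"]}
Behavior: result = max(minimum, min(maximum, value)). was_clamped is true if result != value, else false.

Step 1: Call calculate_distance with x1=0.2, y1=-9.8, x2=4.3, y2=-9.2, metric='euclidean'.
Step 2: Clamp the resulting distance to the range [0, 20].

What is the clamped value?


Step 1: calculate_distance (euclidean)
  |dx| = |4.3 - 0.2| = 4.1; |dy| = |-9.2 - -9.8| = 0.6
  euclidean: sqrt(4.1^2 + 0.6^2) = sqrt(17.17) = 4.14367
  Round to 4 decimals: 4.1437
  -> distance = 4.1437
Step 2: clamp_value(value=4.1437, minimum=0, maximum=20)
  result = max(0, min(20, 4.1437)) = max(0, 4.1437) = 4.1437
  was_clamped = (4.1437 != 4.1437) = false
  -> result = 4.1437
4.1437


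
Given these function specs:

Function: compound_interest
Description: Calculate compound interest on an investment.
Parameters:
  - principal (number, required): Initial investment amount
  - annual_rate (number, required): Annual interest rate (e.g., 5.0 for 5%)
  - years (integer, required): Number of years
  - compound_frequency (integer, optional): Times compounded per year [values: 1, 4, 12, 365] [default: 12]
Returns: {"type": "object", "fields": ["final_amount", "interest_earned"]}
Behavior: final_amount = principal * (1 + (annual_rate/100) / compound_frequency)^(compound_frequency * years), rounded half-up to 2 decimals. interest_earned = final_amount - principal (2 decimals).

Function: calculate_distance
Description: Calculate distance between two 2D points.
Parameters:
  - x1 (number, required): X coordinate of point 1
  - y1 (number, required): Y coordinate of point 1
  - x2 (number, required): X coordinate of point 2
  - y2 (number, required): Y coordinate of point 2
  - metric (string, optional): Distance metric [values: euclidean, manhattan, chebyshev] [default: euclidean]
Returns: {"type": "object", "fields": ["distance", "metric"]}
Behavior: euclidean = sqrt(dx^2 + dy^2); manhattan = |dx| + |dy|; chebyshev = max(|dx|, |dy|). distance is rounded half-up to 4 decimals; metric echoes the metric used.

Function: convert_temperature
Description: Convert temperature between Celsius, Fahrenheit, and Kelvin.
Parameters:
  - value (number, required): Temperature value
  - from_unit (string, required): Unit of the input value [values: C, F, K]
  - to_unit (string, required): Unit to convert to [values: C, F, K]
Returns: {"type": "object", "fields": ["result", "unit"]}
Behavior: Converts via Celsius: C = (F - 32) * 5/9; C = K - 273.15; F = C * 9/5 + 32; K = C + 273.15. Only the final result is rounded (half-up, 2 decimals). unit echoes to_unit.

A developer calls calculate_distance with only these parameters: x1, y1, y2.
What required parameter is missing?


Required parameters: x1, y1, x2, y2
Provided: x1, y1, y2
Missing: x2
x2


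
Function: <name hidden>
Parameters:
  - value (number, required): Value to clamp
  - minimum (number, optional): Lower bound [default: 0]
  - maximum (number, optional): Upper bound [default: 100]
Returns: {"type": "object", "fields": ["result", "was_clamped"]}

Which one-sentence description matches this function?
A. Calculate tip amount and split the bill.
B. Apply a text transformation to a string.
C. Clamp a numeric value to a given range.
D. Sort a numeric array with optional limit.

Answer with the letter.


Parameters value, minimum, maximum and return ["result", "was_clamped"] fit: Clamp a numeric value to a given range.
C


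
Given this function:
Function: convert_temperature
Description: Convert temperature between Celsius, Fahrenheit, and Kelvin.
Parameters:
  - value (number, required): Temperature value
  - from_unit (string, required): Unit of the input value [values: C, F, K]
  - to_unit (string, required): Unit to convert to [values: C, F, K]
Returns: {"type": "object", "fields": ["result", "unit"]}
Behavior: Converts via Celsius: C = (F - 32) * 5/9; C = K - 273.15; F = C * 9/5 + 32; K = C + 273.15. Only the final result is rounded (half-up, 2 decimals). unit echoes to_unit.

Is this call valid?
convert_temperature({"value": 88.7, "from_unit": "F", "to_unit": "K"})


Checking all required parameters present and types match... All valid.
Valid


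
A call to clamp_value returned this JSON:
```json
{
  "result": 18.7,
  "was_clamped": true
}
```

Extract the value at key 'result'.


18.7


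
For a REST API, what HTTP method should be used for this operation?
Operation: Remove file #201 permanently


GET = read, POST = create, PUT = update/replace, DELETE = remove
This operation is a removal.
DELETE


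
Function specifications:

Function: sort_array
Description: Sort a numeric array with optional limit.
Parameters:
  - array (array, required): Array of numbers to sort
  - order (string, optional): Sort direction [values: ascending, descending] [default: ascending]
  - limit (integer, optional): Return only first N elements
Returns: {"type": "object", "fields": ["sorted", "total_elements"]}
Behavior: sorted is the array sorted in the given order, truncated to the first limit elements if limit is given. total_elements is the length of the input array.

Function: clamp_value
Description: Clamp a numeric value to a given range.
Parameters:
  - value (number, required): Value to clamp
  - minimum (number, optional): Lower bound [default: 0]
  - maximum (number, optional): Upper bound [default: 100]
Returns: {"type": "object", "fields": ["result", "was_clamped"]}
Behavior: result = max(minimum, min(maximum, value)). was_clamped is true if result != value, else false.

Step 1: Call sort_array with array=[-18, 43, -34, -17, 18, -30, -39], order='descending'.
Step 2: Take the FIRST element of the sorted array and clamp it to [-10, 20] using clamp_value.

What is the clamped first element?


Step 1: sort_array(order=descending)
  sorted: [43, 18, -17, -18, -30, -34, -39]
  -> first element = 43
Step 2: clamp_value(value=43, minimum=-10, maximum=20)
  result = max(-10, min(20, 43)) = max(-10, 20) = 20
  was_clamped = (20 != 43) = true
  -> result = 20
20


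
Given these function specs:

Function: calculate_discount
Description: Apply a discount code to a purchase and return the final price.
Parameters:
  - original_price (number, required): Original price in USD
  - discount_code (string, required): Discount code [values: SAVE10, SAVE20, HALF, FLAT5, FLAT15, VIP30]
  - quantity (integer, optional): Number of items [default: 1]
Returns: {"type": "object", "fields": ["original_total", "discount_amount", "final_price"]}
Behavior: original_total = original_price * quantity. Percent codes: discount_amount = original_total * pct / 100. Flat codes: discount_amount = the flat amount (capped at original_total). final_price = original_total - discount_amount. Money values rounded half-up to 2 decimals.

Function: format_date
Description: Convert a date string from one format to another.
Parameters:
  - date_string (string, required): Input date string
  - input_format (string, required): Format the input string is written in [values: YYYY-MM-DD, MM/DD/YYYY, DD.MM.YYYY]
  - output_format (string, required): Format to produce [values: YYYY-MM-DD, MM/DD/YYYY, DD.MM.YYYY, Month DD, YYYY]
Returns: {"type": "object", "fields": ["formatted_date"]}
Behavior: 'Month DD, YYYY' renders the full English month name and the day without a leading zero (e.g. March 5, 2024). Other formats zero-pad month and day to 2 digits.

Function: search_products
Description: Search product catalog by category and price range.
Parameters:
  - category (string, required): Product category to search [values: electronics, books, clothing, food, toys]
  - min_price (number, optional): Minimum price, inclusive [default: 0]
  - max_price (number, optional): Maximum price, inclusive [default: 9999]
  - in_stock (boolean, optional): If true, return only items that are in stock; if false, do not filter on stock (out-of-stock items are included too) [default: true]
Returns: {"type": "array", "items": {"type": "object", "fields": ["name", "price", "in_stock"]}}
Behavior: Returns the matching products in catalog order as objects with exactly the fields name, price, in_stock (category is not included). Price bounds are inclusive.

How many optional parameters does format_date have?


Parameters of format_date: date_string (required), input_format (required), output_format (required)
Optional count:
0


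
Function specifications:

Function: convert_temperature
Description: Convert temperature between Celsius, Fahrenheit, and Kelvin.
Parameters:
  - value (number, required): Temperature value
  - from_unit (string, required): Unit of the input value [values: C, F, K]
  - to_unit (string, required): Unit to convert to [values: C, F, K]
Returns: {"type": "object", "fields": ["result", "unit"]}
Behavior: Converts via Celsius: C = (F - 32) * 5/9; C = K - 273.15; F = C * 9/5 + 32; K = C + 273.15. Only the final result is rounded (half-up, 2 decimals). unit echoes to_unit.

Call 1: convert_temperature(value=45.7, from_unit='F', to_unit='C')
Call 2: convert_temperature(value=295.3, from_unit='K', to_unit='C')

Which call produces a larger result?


Call 1:
  To C: (45.7 - 32) * 5/9 = 7.611111
  Target is C: 7.611111
  Round to 2 decimals: 7.61
  -> 7.61 C
Call 2:
  To C: 295.3 - 273.15 = 22.15
  Target is C: 22.15
  Round to 2 decimals: 22.15
  -> 22.15 C
Call 2 (22.15 C)


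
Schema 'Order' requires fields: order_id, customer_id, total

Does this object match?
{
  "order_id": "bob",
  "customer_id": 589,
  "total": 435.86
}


Checking required fields... All present.
Valid - all required fields present


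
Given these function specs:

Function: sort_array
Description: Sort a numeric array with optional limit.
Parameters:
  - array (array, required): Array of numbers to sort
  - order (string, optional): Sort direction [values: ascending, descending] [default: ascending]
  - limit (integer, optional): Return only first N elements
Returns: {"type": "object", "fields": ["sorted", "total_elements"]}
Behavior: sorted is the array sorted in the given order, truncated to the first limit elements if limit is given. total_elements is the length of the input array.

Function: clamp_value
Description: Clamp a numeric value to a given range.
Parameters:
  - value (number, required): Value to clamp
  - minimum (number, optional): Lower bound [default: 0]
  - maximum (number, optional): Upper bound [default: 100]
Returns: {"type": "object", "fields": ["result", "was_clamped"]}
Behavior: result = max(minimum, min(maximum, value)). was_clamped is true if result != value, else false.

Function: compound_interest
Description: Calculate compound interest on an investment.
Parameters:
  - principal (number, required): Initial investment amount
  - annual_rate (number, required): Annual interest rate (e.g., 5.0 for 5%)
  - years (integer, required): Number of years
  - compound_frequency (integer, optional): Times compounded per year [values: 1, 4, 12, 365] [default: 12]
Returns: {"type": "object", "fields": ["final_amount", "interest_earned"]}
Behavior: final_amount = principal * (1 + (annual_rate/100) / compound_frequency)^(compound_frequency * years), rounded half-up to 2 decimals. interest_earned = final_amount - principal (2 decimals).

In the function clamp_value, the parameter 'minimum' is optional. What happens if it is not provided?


The clamp_value spec declares:
  - minimum (number, optional): Lower bound [default: 0]
It defaults to 0


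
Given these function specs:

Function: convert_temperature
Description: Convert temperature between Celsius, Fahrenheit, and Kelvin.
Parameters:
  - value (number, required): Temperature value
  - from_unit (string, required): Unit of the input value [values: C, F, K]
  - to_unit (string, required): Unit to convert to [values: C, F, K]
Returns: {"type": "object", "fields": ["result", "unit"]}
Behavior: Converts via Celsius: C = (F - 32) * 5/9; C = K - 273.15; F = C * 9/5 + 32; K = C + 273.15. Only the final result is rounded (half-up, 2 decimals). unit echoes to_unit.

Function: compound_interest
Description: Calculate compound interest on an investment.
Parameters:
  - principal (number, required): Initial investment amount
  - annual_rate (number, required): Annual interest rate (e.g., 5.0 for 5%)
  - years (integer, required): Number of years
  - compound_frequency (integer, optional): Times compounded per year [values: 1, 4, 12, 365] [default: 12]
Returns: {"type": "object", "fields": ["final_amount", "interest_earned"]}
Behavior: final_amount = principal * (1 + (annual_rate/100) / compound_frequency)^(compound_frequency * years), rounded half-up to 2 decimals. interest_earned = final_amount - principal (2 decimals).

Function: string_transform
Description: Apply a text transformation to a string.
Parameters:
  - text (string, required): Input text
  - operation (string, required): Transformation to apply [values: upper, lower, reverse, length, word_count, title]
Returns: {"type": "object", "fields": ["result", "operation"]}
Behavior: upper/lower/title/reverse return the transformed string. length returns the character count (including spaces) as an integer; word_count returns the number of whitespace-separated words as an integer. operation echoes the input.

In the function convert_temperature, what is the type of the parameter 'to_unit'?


The convert_temperature spec declares:
  - to_unit (string, required): Unit to convert to [values: C, F, K]
Type:
string


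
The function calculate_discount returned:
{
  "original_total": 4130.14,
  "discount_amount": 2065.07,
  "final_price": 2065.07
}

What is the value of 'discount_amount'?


2065.07


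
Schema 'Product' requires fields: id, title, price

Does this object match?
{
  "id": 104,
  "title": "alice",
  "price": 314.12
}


Checking required fields... All present.
Valid - all required fields present


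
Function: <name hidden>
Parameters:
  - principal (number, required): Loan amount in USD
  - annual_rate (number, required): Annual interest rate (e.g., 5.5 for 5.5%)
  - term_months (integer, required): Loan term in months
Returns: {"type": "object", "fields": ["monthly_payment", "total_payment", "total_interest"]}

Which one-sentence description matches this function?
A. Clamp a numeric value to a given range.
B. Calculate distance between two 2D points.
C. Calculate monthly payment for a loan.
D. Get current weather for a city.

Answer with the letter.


Parameters principal, annual_rate, term_months and return ["monthly_payment", "total_payment", "total_interest"] fit: Calculate monthly payment for a loan.
C
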